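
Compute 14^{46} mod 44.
36

Using successive squaring:
Binary expansion of 46: 101110
Powers of 14 mod 44 (each is the square of the previous):
  14^1 ≡ 14 (mod 44)
  14^2 ≡ 14² = 196 ≡ 20 (mod 44)
  14^4 ≡ 20² = 400 ≡ 4 (mod 44)
  14^8 ≡ 4² = 16 ≡ 16 (mod 44)
  14^16 ≡ 16² = 256 ≡ 36 (mod 44)
  14^32 ≡ 36² = 1296 ≡ 20 (mod 44)
46 = 32 + 8 + 4 + 2, so 14^46 = 14^32 × 14^8 × 14^4 × 14^2 ≡ 20 × 16 × 4 × 20 (mod 44)
Multiplying step by step:
  20 × 16 = 320 ≡ 12 (mod 44)
  12 × 4 = 48 ≡ 4 (mod 44)
  4 × 20 = 80 ≡ 36 (mod 44)
Result: 14^46 ≡ 36 (mod 44)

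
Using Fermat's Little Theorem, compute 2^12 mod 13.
By Fermat's Little Theorem, 2^{12} ≡ 1 (mod 13) since 13 is prime and gcd(2, 13) = 1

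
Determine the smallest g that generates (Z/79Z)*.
3

A primitive root g modulo p has order p-1 = 78
Prime divisors of 78: [2, 3, 13]
g is a primitive root iff g^(78/q) ≢ 1 (mod 79) for each prime divisor q
Testing small values:
  g = 2: 2^39 ≡ 1, 2^26 ≡ 23, 2^6 ≡ 64 (mod 79) → 2^39 ≡ 1, not primitive root
  g = 3: 3^39 ≡ 78, 3^26 ≡ 23, 3^6 ≡ 18 (mod 79) → none is 1, primitive root!
The smallest primitive root is 3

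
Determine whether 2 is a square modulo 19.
By Euler's criterion: 2^{9} ≡ 18 (mod 19). Since this equals -1 (≡ 18), 2 is not a QR.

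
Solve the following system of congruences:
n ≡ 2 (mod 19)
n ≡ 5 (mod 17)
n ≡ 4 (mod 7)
515

Using the Chinese Remainder Theorem:
M = product of moduli = 2261
For equation 1: M_1 = 119, 119 ≡ 5 (mod 19), inverse of 119 mod 19 is 4 (check: 5 × 4 = 20 ≡ 1 (mod 19))
For equation 2: M_2 = 133, 133 ≡ 14 (mod 17), inverse of 133 mod 17 is 11 (check: 14 × 11 = 154 ≡ 1 (mod 17))
For equation 3: M_3 = 323, 323 ≡ 1 (mod 7), inverse of 323 mod 7 is 1 (check: 1 × 1 = 1 ≡ 1 (mod 7))
Combine: n ≡ Σ r_i×M_i×(M_i⁻¹ mod m_i) = 2×119×4 + 5×133×11 + 4×323×1 = 952 + 7315 + 1292 = 9559
9559 mod 2261 = 515
n ≡ 515 (mod 2261)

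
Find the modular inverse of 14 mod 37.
14^(-1) ≡ 8 (mod 37). Verification: 14 × 8 = 112 ≡ 1 (mod 37)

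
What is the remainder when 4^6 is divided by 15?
6 = 4 + 2 (binary 110). Repeated squaring mod 15: 4^1 ≡ 4; 4^2 ≡ 4² = 16 ≡ 1; 4^4 ≡ 1² = 1 ≡ 1. Multiply: 4^6 = 4^4 × 4^2 ≡ 1 × 1 (mod 15): 1 × 1 = 1 ≡ 1. So 4^6 ≡ 1 (mod 15).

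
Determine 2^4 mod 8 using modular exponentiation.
4 = 4 (binary 100). Repeated squaring mod 8: 2^1 ≡ 2; 2^2 ≡ 2² = 4 ≡ 4; 2^4 ≡ 4² = 16 ≡ 0. So 2^4 ≡ 0 (mod 8).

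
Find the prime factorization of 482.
2 × 241

Divide by primes starting from smallest:
482 ÷ 2 = 241
241 ÷ 241 = 1

482 = 2 × 241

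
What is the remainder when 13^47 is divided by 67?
Using repeated squaring. 47 = 32 + 8 + 4 + 2 + 1 (binary 101111). Repeated squaring mod 67: 13^1 ≡ 13; 13^2 ≡ 13² = 169 ≡ 35; 13^4 ≡ 35² = 1225 ≡ 19; 13^8 ≡ 19² = 361 ≡ 26; 13^16 ≡ 26² = 676 ≡ 6; 13^32 ≡ 6² = 36 ≡ 36. Multiply: 13^47 = 13^32 × 13^8 × 13^4 × 13^2 × 13^1 ≡ 36 × 26 × 19 × 35 × 13 (mod 67): 36 × 26 = 936 ≡ 65; 65 × 19 = 1235 ≡ 29; 29 × 35 = 1015 ≡ 10; 10 × 13 = 130 ≡ 63. So 13^47 ≡ 63 (mod 67).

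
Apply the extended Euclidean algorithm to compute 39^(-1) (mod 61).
Extended GCD: 39(-25) + 61(16) = 1. So 39^(-1) ≡ 36 ≡ 36 (mod 61). Verify: 39 × 36 = 1404 ≡ 1 (mod 61)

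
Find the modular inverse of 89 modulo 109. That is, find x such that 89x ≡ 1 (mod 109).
49

Using Extended Euclidean Algorithm:
gcd(89, 109) = 1
Bezout coefficients: 89 × 49 + 109 × -40 = 1
So 89 × 49 ≡ 1 (mod 109)
The inverse is 49 mod 109 = 49
Verification: 89 × 49 = 4361 = 40 × 109 + 1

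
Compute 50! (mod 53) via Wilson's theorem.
(52)! = (50)! × (51) × (52) ≡ -1 (mod 53). So (50)! ≡ -1 × [(52)(51)]^(-1) ≡ 26 (mod 53)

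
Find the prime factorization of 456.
2^3 × 3 × 19

Divide by primes starting from smallest:
456 ÷ 2 = 228
228 ÷ 2 = 114
114 ÷ 2 = 57
57 ÷ 3 = 19
19 ÷ 19 = 1

456 = 2^3 × 3 × 19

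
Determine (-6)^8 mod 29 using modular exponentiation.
(-6) ≡ 23 (mod 29). 8 = 8 (binary 1000). Repeated squaring mod 29: 23^1 ≡ 23; 23^2 ≡ 23² = 529 ≡ 7; 23^4 ≡ 7² = 49 ≡ 20; 23^8 ≡ 20² = 400 ≡ 23. So (-6)^8 ≡ 23 (mod 29).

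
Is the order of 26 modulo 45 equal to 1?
No, the actual order is 2, not 1.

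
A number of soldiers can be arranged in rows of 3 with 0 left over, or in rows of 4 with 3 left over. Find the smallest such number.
M = 3 × 4 = 12. M₁ = 4, y₁ ≡ 1 (mod 3). M₂ = 3, y₂ ≡ 3 (mod 4). n = 0×4×1 + 3×3×3 ≡ 3 (mod 12). The smallest positive such number is 3.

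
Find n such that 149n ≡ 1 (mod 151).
149^(-1) ≡ 75 (mod 151). Verification: 149 × 75 = 11175 ≡ 1 (mod 151)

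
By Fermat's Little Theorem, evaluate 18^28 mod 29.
By Fermat's Little Theorem, 18^{28} ≡ 1 (mod 29) since 29 is prime and gcd(18, 29) = 1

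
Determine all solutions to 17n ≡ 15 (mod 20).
15

Since gcd(17, 20) = 1 divides 15, a solution exists.
Multiply both sides by the inverse of 17 mod 20:
  17^(-1) mod 20 = 13
  x ≡ 13 × 15 ≡ 195 ≡ 15 (mod 20)
Verification: 17 × 15 = 255 = 12 × 20 + 15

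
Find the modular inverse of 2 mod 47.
2^(-1) ≡ 24 (mod 47). Verification: 2 × 24 = 48 ≡ 1 (mod 47)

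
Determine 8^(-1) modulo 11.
8^(-1) ≡ 7 (mod 11). Verification: 8 × 7 = 56 ≡ 1 (mod 11)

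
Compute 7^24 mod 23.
Using Fermat: 7^{22} ≡ 1 (mod 23). 24 ≡ 2 (mod 22). So 7^{24} ≡ 7^{2} ≡ 3 (mod 23)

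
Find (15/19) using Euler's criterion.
(15/19) = 15^{9} mod 19 = -1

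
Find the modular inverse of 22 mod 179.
22^(-1) ≡ 57 (mod 179). Verification: 22 × 57 = 1254 ≡ 1 (mod 179)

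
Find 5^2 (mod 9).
2 = 2 (binary 10). Repeated squaring mod 9: 5^1 ≡ 5; 5^2 ≡ 5² = 25 ≡ 7. So 5^2 ≡ 7 (mod 9).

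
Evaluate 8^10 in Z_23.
10 = 8 + 2 (binary 1010). Repeated squaring mod 23: 8^1 ≡ 8; 8^2 ≡ 8² = 64 ≡ 18; 8^4 ≡ 18² = 324 ≡ 2; 8^8 ≡ 2² = 4 ≡ 4. Multiply: 8^10 = 8^8 × 8^2 ≡ 4 × 18 (mod 23): 4 × 18 = 72 ≡ 3. So 8^10 ≡ 3 (mod 23).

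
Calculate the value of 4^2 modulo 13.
2 = 2 (binary 10). Repeated squaring mod 13: 4^1 ≡ 4; 4^2 ≡ 4² = 16 ≡ 3. So 4^2 ≡ 3 (mod 13).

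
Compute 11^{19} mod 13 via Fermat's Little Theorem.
2

By Fermat's Little Theorem, a^(p-1) ≡ 1 (mod p) for prime p and gcd(a, p) = 1
Here p = 13, so 11^12 ≡ 1 (mod 13)
We can reduce the exponent: 19 mod 12 = 7
So 11^19 ≡ 11^7 (mod 13)
Computing: 11^7 mod 13 = 2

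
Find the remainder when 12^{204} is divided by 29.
By Fermat: 12^{28} ≡ 1 (mod 29). 204 = 7×28 + 8. So 12^{204} ≡ 12^{8} ≡ 1 (mod 29)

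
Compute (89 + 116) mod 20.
5

(89 + 116) = 205
205 mod 20 = 5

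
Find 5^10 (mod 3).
5 ≡ 2 (mod 3). 10 = 8 + 2 (binary 1010). Repeated squaring mod 3: 2^1 ≡ 2; 2^2 ≡ 2² = 4 ≡ 1; 2^4 ≡ 1² = 1 ≡ 1; 2^8 ≡ 1² = 1 ≡ 1. Multiply: 5^10 ≡ 2^8 × 2^2 ≡ 1 × 1 (mod 3): 1 × 1 = 1 ≡ 1. So 5^10 ≡ 1 (mod 3).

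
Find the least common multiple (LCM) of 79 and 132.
10428

First find GCD(79, 132) using the Euclidean algorithm:
79 = 0 × 132 + 79
132 = 1 × 79 + 53
79 = 1 × 53 + 26
53 = 2 × 26 + 1
26 = 26 × 1 + 0
GCD(79, 132) = 1

LCM formula: LCM(a, b) = (a × b) / GCD(a, b)
LCM(79, 132) = (79 × 132) / 1
LCM(79, 132) = 10428 / 1
LCM(79, 132) = 10428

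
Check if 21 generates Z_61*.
p - 1 = 60 has prime divisors 2, 3, 5. Check 21^(60/q) mod 61 for each: 21^(60/2) = 21^30 ≡ 60, 21^(60/3) = 21^20 ≡ 47, 21^(60/5) = 21^12 ≡ 1 (mod 61). Since 21^12 ≡ 1 (mod 61), the order of 21 divides 12 (in fact the order is 12) ≠ 60, so it is not a primitive root.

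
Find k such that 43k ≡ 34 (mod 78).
28

Since gcd(43, 78) = 1 divides 34, a solution exists.
Multiply both sides by the inverse of 43 mod 78:
  43^(-1) mod 78 = 49
  x ≡ 49 × 34 ≡ 1666 ≡ 28 (mod 78)
Verification: 43 × 28 = 1204 = 15 × 78 + 34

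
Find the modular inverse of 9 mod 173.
9^(-1) ≡ 77 (mod 173). Verification: 9 × 77 = 693 ≡ 1 (mod 173)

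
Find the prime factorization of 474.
2 × 3 × 79

Divide by primes starting from smallest:
474 ÷ 2 = 237
237 ÷ 3 = 79
79 ÷ 79 = 1

474 = 2 × 3 × 79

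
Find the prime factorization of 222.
2 × 3 × 37

Divide by primes starting from smallest:
222 ÷ 2 = 111
111 ÷ 3 = 37
37 ÷ 37 = 1

222 = 2 × 3 × 37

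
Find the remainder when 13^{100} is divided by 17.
By Fermat: 13^{16} ≡ 1 (mod 17). 100 = 6×16 + 4. So 13^{100} ≡ 13^{4} ≡ 1 (mod 17)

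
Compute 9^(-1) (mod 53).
9^(-1) ≡ 6 (mod 53). Verification: 9 × 6 = 54 ≡ 1 (mod 53)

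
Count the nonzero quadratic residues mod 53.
For prime 53, there are (p-1)/2 = (53-1)/2 = 26 quadratic residues (excluding 0).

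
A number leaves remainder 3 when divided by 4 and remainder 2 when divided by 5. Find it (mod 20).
M = 4 × 5 = 20. M₁ = 5, y₁ ≡ 1 (mod 4). M₂ = 4, y₂ ≡ 4 (mod 5). y = 3×5×1 + 2×4×4 ≡ 7 (mod 20)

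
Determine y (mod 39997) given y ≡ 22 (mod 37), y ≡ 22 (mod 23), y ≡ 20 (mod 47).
7681

Using the Chinese Remainder Theorem:
M = product of moduli = 39997
For equation 1: M_1 = 1081, 1081 ≡ 8 (mod 37), inverse of 1081 mod 37 is 14 (check: 8 × 14 = 112 ≡ 1 (mod 37))
For equation 2: M_2 = 1739, 1739 ≡ 14 (mod 23), inverse of 1739 mod 23 is 5 (check: 14 × 5 = 70 ≡ 1 (mod 23))
For equation 3: M_3 = 851, 851 ≡ 5 (mod 47), inverse of 851 mod 47 is 19 (check: 5 × 19 = 95 ≡ 1 (mod 47))
Combine: y ≡ Σ r_i×M_i×(M_i⁻¹ mod m_i) = 22×1081×14 + 22×1739×5 + 20×851×19 = 332948 + 191290 + 323380 = 847618
847618 mod 39997 = 7681
y ≡ 7681 (mod 39997)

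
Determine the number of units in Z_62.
30

Prime factorization: 62 = 2 × 31
Using the formula φ(n) = n × Π(1 - 1/p) for each prime factor p:
φ(62) = 62 × (1 - 1/2) × (1 - 1/31)
φ(62) = 30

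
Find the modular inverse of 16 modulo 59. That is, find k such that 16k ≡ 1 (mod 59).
48

Using Extended Euclidean Algorithm:
gcd(16, 59) = 1
Bezout coefficients: 16 × -11 + 59 × 3 = 1
So 16 × -11 ≡ 1 (mod 59)
The inverse is -11 mod 59 = 48
Verification: 16 × 48 = 768 = 13 × 59 + 1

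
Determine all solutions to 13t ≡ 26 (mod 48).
2

Since gcd(13, 48) = 1 divides 26, a solution exists.
Multiply both sides by the inverse of 13 mod 48:
  13^(-1) mod 48 = 37
  x ≡ 37 × 26 ≡ 962 ≡ 2 (mod 48)
Verification: 13 × 2 = 26 = 0 × 48 + 26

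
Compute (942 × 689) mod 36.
30

(942 × 689) = 649038
649038 mod 36 = 30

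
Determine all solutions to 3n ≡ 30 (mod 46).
10

Since gcd(3, 46) = 1 divides 30, a solution exists.
Multiply both sides by the inverse of 3 mod 46:
  3^(-1) mod 46 = 31
  x ≡ 31 × 30 ≡ 930 ≡ 10 (mod 46)
Verification: 3 × 10 = 30 = 0 × 46 + 30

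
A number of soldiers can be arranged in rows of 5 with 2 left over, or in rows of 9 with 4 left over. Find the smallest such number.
M = 5 × 9 = 45. M₁ = 9, y₁ ≡ 4 (mod 5). M₂ = 5, y₂ ≡ 2 (mod 9). k = 2×9×4 + 4×5×2 ≡ 22 (mod 45). The smallest positive such number is 22.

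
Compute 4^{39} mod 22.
14

Using successive squaring:
Binary expansion of 39: 100111
Powers of 4 mod 22 (each is the square of the previous):
  4^1 ≡ 4 (mod 22)
  4^2 ≡ 4² = 16 ≡ 16 (mod 22)
  4^4 ≡ 16² = 256 ≡ 14 (mod 22)
  4^8 ≡ 14² = 196 ≡ 20 (mod 22)
  4^16 ≡ 20² = 400 ≡ 4 (mod 22)
  4^32 ≡ 4² = 16 ≡ 16 (mod 22)
39 = 32 + 4 + 2 + 1, so 4^39 = 4^32 × 4^4 × 4^2 × 4^1 ≡ 16 × 14 × 16 × 4 (mod 22)
Multiplying step by step:
  16 × 14 = 224 ≡ 4 (mod 22)
  4 × 16 = 64 ≡ 20 (mod 22)
  20 × 4 = 80 ≡ 14 (mod 22)
Result: 4^39 ≡ 14 (mod 22)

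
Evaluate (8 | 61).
(8/61) = 8^{30} mod 61 = -1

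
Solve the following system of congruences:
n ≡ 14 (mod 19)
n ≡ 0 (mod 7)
14

Using the Chinese Remainder Theorem:
M = product of moduli = 133
For equation 1: M_1 = 7, 7 ≡ 7 (mod 19), inverse of 7 mod 19 is 11 (check: 7 × 11 = 77 ≡ 1 (mod 19))
For equation 2: M_2 = 19, 19 ≡ 5 (mod 7), inverse of 19 mod 7 is 3 (check: 5 × 3 = 15 ≡ 1 (mod 7))
Combine: n ≡ Σ r_i×M_i×(M_i⁻¹ mod m_i) = 14×7×11 + 0×19×3 = 1078 + 0 = 1078
1078 mod 133 = 14
n ≡ 14 (mod 133)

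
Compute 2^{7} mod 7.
2

Using successive squaring:
Binary expansion of 7: 111
Powers of 2 mod 7 (each is the square of the previous):
  2^1 ≡ 2 (mod 7)
  2^2 ≡ 2² = 4 ≡ 4 (mod 7)
  2^4 ≡ 4² = 16 ≡ 2 (mod 7)
7 = 4 + 2 + 1, so 2^7 = 2^4 × 2^2 × 2^1 ≡ 2 × 4 × 2 (mod 7)
Multiplying step by step:
  2 × 4 = 8 ≡ 1 (mod 7)
  1 × 2 = 2 ≡ 2 (mod 7)
Result: 2^7 ≡ 2 (mod 7)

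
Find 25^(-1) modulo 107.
30

Using Extended Euclidean Algorithm:
gcd(25, 107) = 1
Bezout coefficients: 25 × 30 + 107 × -7 = 1
So 25 × 30 ≡ 1 (mod 107)
The inverse is 30 mod 107 = 30
Verification: 25 × 30 = 750 = 7 × 107 + 1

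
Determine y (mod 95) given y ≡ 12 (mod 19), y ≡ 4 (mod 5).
69

Using the Chinese Remainder Theorem:
M = product of moduli = 95
For equation 1: M_1 = 5, 5 ≡ 5 (mod 19), inverse of 5 mod 19 is 4 (check: 5 × 4 = 20 ≡ 1 (mod 19))
For equation 2: M_2 = 19, 19 ≡ 4 (mod 5), inverse of 19 mod 5 is 4 (check: 4 × 4 = 16 ≡ 1 (mod 5))
Combine: y ≡ Σ r_i×M_i×(M_i⁻¹ mod m_i) = 12×5×4 + 4×19×4 = 240 + 304 = 544
544 mod 95 = 69
y ≡ 69 (mod 95)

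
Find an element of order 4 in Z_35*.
8 has order 4 mod 35 since 8^{4} ≡ 1 (mod 35) and no smaller power works.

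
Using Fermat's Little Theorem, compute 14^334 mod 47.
By Fermat: 14^{46} ≡ 1 (mod 47). 334 = 7×46 + 12. So 14^{334} ≡ 14^{12} ≡ 25 (mod 47)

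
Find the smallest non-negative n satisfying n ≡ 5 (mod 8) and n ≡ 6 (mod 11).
M = 8 × 11 = 88. M₁ = 11, y₁ ≡ 3 (mod 8). M₂ = 8, y₂ ≡ 7 (mod 11). n = 5×11×3 + 6×8×7 ≡ 61 (mod 88)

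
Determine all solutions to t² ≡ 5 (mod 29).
The square roots of 5 mod 29 are 18 and 11. Verify: 18² = 324 ≡ 5 (mod 29)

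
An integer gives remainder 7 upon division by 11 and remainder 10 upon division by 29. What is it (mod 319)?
M = 11 × 29 = 319. M₁ = 29, y₁ ≡ 8 (mod 11). M₂ = 11, y₂ ≡ 8 (mod 29). r = 7×29×8 + 10×11×8 ≡ 271 (mod 319). The smallest positive such number is 271.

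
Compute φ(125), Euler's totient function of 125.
100

Prime factorization: 125 = 5^3
Using the formula φ(n) = n × Π(1 - 1/p) for each prime factor p:
φ(125) = 125 × (1 - 1/5)
φ(125) = 100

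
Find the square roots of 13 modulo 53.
The square roots of 13 mod 53 are 15 and 38. Verify: 15² = 225 ≡ 13 (mod 53)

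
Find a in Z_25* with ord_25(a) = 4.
7 has order 4 mod 25 since 7^{4} ≡ 1 (mod 25) and no smaller power works.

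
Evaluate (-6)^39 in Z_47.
Using repeated squaring. (-6) ≡ 41 (mod 47). 39 = 32 + 4 + 2 + 1 (binary 100111). Repeated squaring mod 47: 41^1 ≡ 41; 41^2 ≡ 41² = 1681 ≡ 36; 41^4 ≡ 36² = 1296 ≡ 27; 41^8 ≡ 27² = 729 ≡ 24; 41^16 ≡ 24² = 576 ≡ 12; 41^32 ≡ 12² = 144 ≡ 3. Multiply: (-6)^39 ≡ 41^32 × 41^4 × 41^2 × 41^1 ≡ 3 × 27 × 36 × 41 (mod 47): 3 × 27 = 81 ≡ 34; 34 × 36 = 1224 ≡ 2; 2 × 41 = 82 ≡ 35. So (-6)^39 ≡ 35 (mod 47).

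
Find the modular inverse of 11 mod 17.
11^(-1) ≡ 14 (mod 17). Verification: 11 × 14 = 154 ≡ 1 (mod 17)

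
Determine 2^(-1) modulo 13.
2^(-1) ≡ 7 (mod 13). Verification: 2 × 7 = 14 ≡ 1 (mod 13)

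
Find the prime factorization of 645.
3 × 5 × 43

Divide by primes starting from smallest:
645 ÷ 3 = 215
215 ÷ 5 = 43
43 ÷ 43 = 1

645 = 3 × 5 × 43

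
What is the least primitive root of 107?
2

A primitive root g modulo p has order p-1 = 106
Prime divisors of 106: [2, 53]
g is a primitive root iff g^(106/q) ≢ 1 (mod 107) for each prime divisor q
Testing small values:
  g = 2: 2^53 ≡ 106, 2^2 ≡ 4 (mod 107) → none is 1, primitive root!
The smallest primitive root is 2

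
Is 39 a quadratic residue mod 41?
By Euler's criterion: 39^{20} ≡ 1 (mod 41). Since this equals 1, 39 is a QR.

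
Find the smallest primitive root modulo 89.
3

A primitive root g modulo p has order p-1 = 88
Prime divisors of 88: [2, 11]
g is a primitive root iff g^(88/q) ≢ 1 (mod 89) for each prime divisor q
Testing small values:
  g = 2: 2^44 ≡ 1, 2^8 ≡ 78 (mod 89) → 2^44 ≡ 1, not primitive root
  g = 3: 3^44 ≡ 88, 3^8 ≡ 64 (mod 89) → none is 1, primitive root!
The smallest primitive root is 3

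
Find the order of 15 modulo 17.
Powers of 15 mod 17: 15^1≡15, 15^2≡4, 15^3≡9, 15^4≡16, 15^5≡2, 15^6≡13, 15^7≡8, 15^8≡1. Order = 8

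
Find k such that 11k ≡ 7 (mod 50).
37

Since gcd(11, 50) = 1 divides 7, a solution exists.
Multiply both sides by the inverse of 11 mod 50:
  11^(-1) mod 50 = 41
  x ≡ 41 × 7 ≡ 287 ≡ 37 (mod 50)
Verification: 11 × 37 = 407 = 8 × 50 + 7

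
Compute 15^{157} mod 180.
135

Using successive squaring:
Binary expansion of 157: 10011101
Powers of 15 mod 180 (each is the square of the previous):
  15^1 ≡ 15 (mod 180)
  15^2 ≡ 15² = 225 ≡ 45 (mod 180)
  15^4 ≡ 45² = 2025 ≡ 45 (mod 180)
  15^8 ≡ 45² = 2025 ≡ 45 (mod 180)
  15^16 ≡ 45² = 2025 ≡ 45 (mod 180)
  15^32 ≡ 45² = 2025 ≡ 45 (mod 180)
  15^64 ≡ 45² = 2025 ≡ 45 (mod 180)
  15^128 ≡ 45² = 2025 ≡ 45 (mod 180)
157 = 128 + 16 + 8 + 4 + 1, so 15^157 = 15^128 × 15^16 × 15^8 × 15^4 × 15^1 ≡ 45 × 45 × 45 × 45 × 15 (mod 180)
Multiplying step by step:
  45 × 45 = 2025 ≡ 45 (mod 180)
  45 × 45 = 2025 ≡ 45 (mod 180)
  45 × 45 = 2025 ≡ 45 (mod 180)
  45 × 15 = 675 ≡ 135 (mod 180)
Result: 15^157 ≡ 135 (mod 180)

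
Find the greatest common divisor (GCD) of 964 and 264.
4

Using the Euclidean algorithm:
964 = 3 × 264 + 172
264 = 1 × 172 + 92
172 = 1 × 92 + 80
92 = 1 × 80 + 12
80 = 6 × 12 + 8
12 = 1 × 8 + 4
8 = 2 × 4 + 0

GCD(964, 264) = 4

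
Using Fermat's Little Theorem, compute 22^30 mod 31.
By Fermat's Little Theorem, 22^{30} ≡ 1 (mod 31) since 31 is prime and gcd(22, 31) = 1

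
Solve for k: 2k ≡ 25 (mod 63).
44

Since gcd(2, 63) = 1 divides 25, a solution exists.
Multiply both sides by the inverse of 2 mod 63:
  2^(-1) mod 63 = 32
  x ≡ 32 × 25 ≡ 800 ≡ 44 (mod 63)
Verification: 2 × 44 = 88 = 1 × 63 + 25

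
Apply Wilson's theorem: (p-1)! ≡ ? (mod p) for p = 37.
By Wilson's theorem, (36)! ≡ -1 ≡ 36 (mod 37)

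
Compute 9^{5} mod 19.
16

Using successive squaring:
Binary expansion of 5: 101
Powers of 9 mod 19 (each is the square of the previous):
  9^1 ≡ 9 (mod 19)
  9^2 ≡ 9² = 81 ≡ 5 (mod 19)
  9^4 ≡ 5² = 25 ≡ 6 (mod 19)
5 = 4 + 1, so 9^5 = 9^4 × 9^1 ≡ 6 × 9 (mod 19)
Multiplying step by step:
  6 × 9 = 54 ≡ 16 (mod 19)
Result: 9^5 ≡ 16 (mod 19)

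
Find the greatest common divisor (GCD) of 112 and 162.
2

Using the Euclidean algorithm:
112 = 0 × 162 + 112
162 = 1 × 112 + 50
112 = 2 × 50 + 12
50 = 4 × 12 + 2
12 = 6 × 2 + 0

GCD(112, 162) = 2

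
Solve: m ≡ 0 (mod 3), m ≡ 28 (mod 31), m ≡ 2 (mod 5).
M = 3 × 31 × 5 = 465. M₁ = 155, y₁ ≡ 2 (mod 3). M₂ = 15, y₂ ≡ 29 (mod 31). M₃ = 93, y₃ ≡ 2 (mod 5). m = 0×155×2 + 28×15×29 + 2×93×2 ≡ 462 (mod 465)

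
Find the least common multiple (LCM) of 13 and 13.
13

First find GCD(13, 13) using the Euclidean algorithm:
13 = 1 × 13 + 0
GCD(13, 13) = 13

LCM formula: LCM(a, b) = (a × b) / GCD(a, b)
LCM(13, 13) = (13 × 13) / 13
LCM(13, 13) = 169 / 13
LCM(13, 13) = 13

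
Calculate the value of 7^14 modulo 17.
Using repeated squaring. 14 = 8 + 4 + 2 (binary 1110). Repeated squaring mod 17: 7^1 ≡ 7; 7^2 ≡ 7² = 49 ≡ 15; 7^4 ≡ 15² = 225 ≡ 4; 7^8 ≡ 4² = 16 ≡ 16. Multiply: 7^14 = 7^8 × 7^4 × 7^2 ≡ 16 × 4 × 15 (mod 17): 16 × 4 = 64 ≡ 13; 13 × 15 = 195 ≡ 8. So 7^14 ≡ 8 (mod 17).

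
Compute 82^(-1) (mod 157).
82^(-1) ≡ 90 (mod 157). Verification: 82 × 90 = 7380 ≡ 1 (mod 157)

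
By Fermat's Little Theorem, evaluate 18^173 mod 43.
By Fermat: 18^{42} ≡ 1 (mod 43). 173 = 4×42 + 5. So 18^{173} ≡ 18^{5} ≡ 19 (mod 43)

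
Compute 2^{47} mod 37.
13

Using successive squaring:
Binary expansion of 47: 101111
Powers of 2 mod 37 (each is the square of the previous):
  2^1 ≡ 2 (mod 37)
  2^2 ≡ 2² = 4 ≡ 4 (mod 37)
  2^4 ≡ 4² = 16 ≡ 16 (mod 37)
  2^8 ≡ 16² = 256 ≡ 34 (mod 37)
  2^16 ≡ 34² = 1156 ≡ 9 (mod 37)
  2^32 ≡ 9² = 81 ≡ 7 (mod 37)
47 = 32 + 8 + 4 + 2 + 1, so 2^47 = 2^32 × 2^8 × 2^4 × 2^2 × 2^1 ≡ 7 × 34 × 16 × 4 × 2 (mod 37)
Multiplying step by step:
  7 × 34 = 238 ≡ 16 (mod 37)
  16 × 16 = 256 ≡ 34 (mod 37)
  34 × 4 = 136 ≡ 25 (mod 37)
  25 × 2 = 50 ≡ 13 (mod 37)
Result: 2^47 ≡ 13 (mod 37)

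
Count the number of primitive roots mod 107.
Number of primitive roots mod 107 = φ(106) = 52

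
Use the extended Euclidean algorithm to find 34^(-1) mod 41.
Extended GCD: 34(-6) + 41(5) = 1. So 34^(-1) ≡ 35 ≡ 35 (mod 41). Verify: 34 × 35 = 1190 ≡ 1 (mod 41)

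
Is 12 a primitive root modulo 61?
p - 1 = 60 has prime divisors 2, 3, 5. Check 12^(60/q) mod 61 for each: 12^(60/2) = 12^30 ≡ 1, 12^(60/3) = 12^20 ≡ 13, 12^(60/5) = 12^12 ≡ 58 (mod 61). Since 12^30 ≡ 1 (mod 61), the order of 12 divides 30 (in fact the order is 15) ≠ 60, so it is not a primitive root.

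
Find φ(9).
6

Prime factorization: 9 = 3^2
Using the formula φ(n) = n × Π(1 - 1/p) for each prime factor p:
φ(9) = 9 × (1 - 1/3)
φ(9) = 6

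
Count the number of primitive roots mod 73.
Number of primitive roots mod 73 = φ(72) = 24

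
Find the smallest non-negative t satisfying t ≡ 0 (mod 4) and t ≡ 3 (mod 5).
M = 4 × 5 = 20. M₁ = 5, y₁ ≡ 1 (mod 4). M₂ = 4, y₂ ≡ 4 (mod 5). t = 0×5×1 + 3×4×4 ≡ 8 (mod 20)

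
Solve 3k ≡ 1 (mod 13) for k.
3^(-1) ≡ 9 (mod 13). Verification: 3 × 9 = 27 ≡ 1 (mod 13)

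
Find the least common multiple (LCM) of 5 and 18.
90

First find GCD(5, 18) using the Euclidean algorithm:
5 = 0 × 18 + 5
18 = 3 × 5 + 3
5 = 1 × 3 + 2
3 = 1 × 2 + 1
2 = 2 × 1 + 0
GCD(5, 18) = 1

LCM formula: LCM(a, b) = (a × b) / GCD(a, b)
LCM(5, 18) = (5 × 18) / 1
LCM(5, 18) = 90 / 1
LCM(5, 18) = 90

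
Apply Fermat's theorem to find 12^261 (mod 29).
By Fermat: 12^{28} ≡ 1 (mod 29). 261 ≡ 9 (mod 28). So 12^{261} ≡ 12^{9} ≡ 12 (mod 29)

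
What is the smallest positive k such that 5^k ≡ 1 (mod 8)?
Powers of 5 mod 8: 5^1≡5, 5^2≡1. Order = 2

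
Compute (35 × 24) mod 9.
3

(35 × 24) = 840
840 mod 9 = 3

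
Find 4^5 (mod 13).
5 = 4 + 1 (binary 101). Repeated squaring mod 13: 4^1 ≡ 4; 4^2 ≡ 4² = 16 ≡ 3; 4^4 ≡ 3² = 9 ≡ 9. Multiply: 4^5 = 4^4 × 4^1 ≡ 9 × 4 (mod 13): 9 × 4 = 36 ≡ 10. So 4^5 ≡ 10 (mod 13).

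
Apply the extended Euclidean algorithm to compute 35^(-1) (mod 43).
Extended GCD: 35(16) + 43(-13) = 1. So 35^(-1) ≡ 16 ≡ 16 (mod 43). Verify: 35 × 16 = 560 ≡ 1 (mod 43)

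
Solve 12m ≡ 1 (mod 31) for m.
12^(-1) ≡ 13 (mod 31). Verification: 12 × 13 = 156 ≡ 1 (mod 31)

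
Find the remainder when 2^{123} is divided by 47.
By Fermat: 2^{46} ≡ 1 (mod 47). 123 = 2×46 + 31. So 2^{123} ≡ 2^{31} ≡ 21 (mod 47)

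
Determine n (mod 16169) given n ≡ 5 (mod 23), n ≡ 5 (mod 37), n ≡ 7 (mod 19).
7664

Using the Chinese Remainder Theorem:
M = product of moduli = 16169
For equation 1: M_1 = 703, 703 ≡ 13 (mod 23), inverse of 703 mod 23 is 16 (check: 13 × 16 = 208 ≡ 1 (mod 23))
For equation 2: M_2 = 437, 437 ≡ 30 (mod 37), inverse of 437 mod 37 is 21 (check: 30 × 21 = 630 ≡ 1 (mod 37))
For equation 3: M_3 = 851, 851 ≡ 15 (mod 19), inverse of 851 mod 19 is 14 (check: 15 × 14 = 210 ≡ 1 (mod 19))
Combine: n ≡ Σ r_i×M_i×(M_i⁻¹ mod m_i) = 5×703×16 + 5×437×21 + 7×851×14 = 56240 + 45885 + 83398 = 185523
185523 mod 16169 = 7664
n ≡ 7664 (mod 16169)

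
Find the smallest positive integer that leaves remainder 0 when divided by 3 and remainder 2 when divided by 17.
M = 3 × 17 = 51. M₁ = 17, y₁ ≡ 2 (mod 3). M₂ = 3, y₂ ≡ 6 (mod 17). m = 0×17×2 + 2×3×6 ≡ 36 (mod 51). The smallest positive such number is 36.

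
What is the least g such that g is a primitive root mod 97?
p - 1 = 96 has prime divisors 2, 3. h is a primitive root mod 97 iff h^(96/q) ≢ 1 (mod 97) for each such q.
h = 2: 2^48 ≡ 1, 2^32 ≡ 35 (mod 97); 2^48 ≡ 1, so not a primitive root.
h = 3: 3^48 ≡ 1, 3^32 ≡ 35 (mod 97); 3^48 ≡ 1, so not a primitive root.
h = 4: 4^48 ≡ 1, 4^32 ≡ 61 (mod 97); 4^48 ≡ 1, so not a primitive root.
h = 5: 5^48 ≡ 96, 5^32 ≡ 35 (mod 97); none is 1, so 5 has order 96 and is a primitive root.
The smallest primitive root mod 97 is g = 5.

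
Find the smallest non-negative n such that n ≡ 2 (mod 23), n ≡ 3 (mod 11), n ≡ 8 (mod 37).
2302

Using the Chinese Remainder Theorem:
M = product of moduli = 9361
For equation 1: M_1 = 407, 407 ≡ 16 (mod 23), inverse of 407 mod 23 is 13 (check: 16 × 13 = 208 ≡ 1 (mod 23))
For equation 2: M_2 = 851, 851 ≡ 4 (mod 11), inverse of 851 mod 11 is 3 (check: 4 × 3 = 12 ≡ 1 (mod 11))
For equation 3: M_3 = 253, 253 ≡ 31 (mod 37), inverse of 253 mod 37 is 6 (check: 31 × 6 = 186 ≡ 1 (mod 37))
Combine: n ≡ Σ r_i×M_i×(M_i⁻¹ mod m_i) = 2×407×13 + 3×851×3 + 8×253×6 = 10582 + 7659 + 12144 = 30385
30385 mod 9361 = 2302
n ≡ 2302 (mod 9361)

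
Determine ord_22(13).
Powers of 13 mod 22: 13^1≡13, 13^2≡15, 13^3≡19, 13^4≡5, 13^5≡21, 13^6≡9, 13^7≡7, 13^8≡3, 13^9≡17, 13^10≡1. Order = 10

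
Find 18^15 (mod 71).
Using repeated squaring. 15 = 8 + 4 + 2 + 1 (binary 1111). Repeated squaring mod 71: 18^1 ≡ 18; 18^2 ≡ 18² = 324 ≡ 40; 18^4 ≡ 40² = 1600 ≡ 38; 18^8 ≡ 38² = 1444 ≡ 24. Multiply: 18^15 = 18^8 × 18^4 × 18^2 × 18^1 ≡ 24 × 38 × 40 × 18 (mod 71): 24 × 38 = 912 ≡ 60; 60 × 40 = 2400 ≡ 57; 57 × 18 = 1026 ≡ 32. So 18^15 ≡ 32 (mod 71).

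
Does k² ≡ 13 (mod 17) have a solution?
By Euler's criterion: 13^{8} ≡ 1 (mod 17). Since this equals 1, 13 is a QR.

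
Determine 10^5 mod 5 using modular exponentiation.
10 ≡ 0 (mod 5). 5 = 4 + 1 (binary 101). Repeated squaring mod 5: 0^1 ≡ 0; 0^2 ≡ 0² = 0 ≡ 0; 0^4 ≡ 0² = 0 ≡ 0. Multiply: 10^5 ≡ 0^4 × 0^1 ≡ 0 × 0 (mod 5): 0 × 0 = 0 ≡ 0. So 10^5 ≡ 0 (mod 5).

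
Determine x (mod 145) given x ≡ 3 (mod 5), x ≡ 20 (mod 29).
78

Using the Chinese Remainder Theorem:
M = product of moduli = 145
For equation 1: M_1 = 29, 29 ≡ 4 (mod 5), inverse of 29 mod 5 is 4 (check: 4 × 4 = 16 ≡ 1 (mod 5))
For equation 2: M_2 = 5, 5 ≡ 5 (mod 29), inverse of 5 mod 29 is 6 (check: 5 × 6 = 30 ≡ 1 (mod 29))
Combine: x ≡ Σ r_i×M_i×(M_i⁻¹ mod m_i) = 3×29×4 + 20×5×6 = 348 + 600 = 948
948 mod 145 = 78
x ≡ 78 (mod 145)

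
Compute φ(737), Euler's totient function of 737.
660

Prime factorization: 737 = 11 × 67
Using the formula φ(n) = n × Π(1 - 1/p) for each prime factor p:
φ(737) = 737 × (1 - 1/11) × (1 - 1/67)
φ(737) = 660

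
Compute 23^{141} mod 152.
87

Using successive squaring:
Binary expansion of 141: 10001101
Powers of 23 mod 152 (each is the square of the previous):
  23^1 ≡ 23 (mod 152)
  23^2 ≡ 23² = 529 ≡ 73 (mod 152)
  23^4 ≡ 73² = 5329 ≡ 9 (mod 152)
  23^8 ≡ 9² = 81 ≡ 81 (mod 152)
  23^16 ≡ 81² = 6561 ≡ 25 (mod 152)
  23^32 ≡ 25² = 625 ≡ 17 (mod 152)
  23^64 ≡ 17² = 289 ≡ 137 (mod 152)
  23^128 ≡ 137² = 18769 ≡ 73 (mod 152)
141 = 128 + 8 + 4 + 1, so 23^141 = 23^128 × 23^8 × 23^4 × 23^1 ≡ 73 × 81 × 9 × 23 (mod 152)
Multiplying step by step:
  73 × 81 = 5913 ≡ 137 (mod 152)
  137 × 9 = 1233 ≡ 17 (mod 152)
  17 × 23 = 391 ≡ 87 (mod 152)
Result: 23^141 ≡ 87 (mod 152)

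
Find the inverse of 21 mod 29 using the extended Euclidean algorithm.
Extended GCD: 21(-11) + 29(8) = 1. So 21^(-1) ≡ 18 ≡ 18 (mod 29). Verify: 21 × 18 = 378 ≡ 1 (mod 29)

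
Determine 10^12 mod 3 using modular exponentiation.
Using Fermat: 10^{2} ≡ 1 (mod 3). 12 ≡ 0 (mod 2). So 10^{12} ≡ 10^{0} ≡ 1 (mod 3)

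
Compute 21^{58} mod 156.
129

Using successive squaring:
Binary expansion of 58: 111010
Powers of 21 mod 156 (each is the square of the previous):
  21^1 ≡ 21 (mod 156)
  21^2 ≡ 21² = 441 ≡ 129 (mod 156)
  21^4 ≡ 129² = 16641 ≡ 105 (mod 156)
  21^8 ≡ 105² = 11025 ≡ 105 (mod 156)
  21^16 ≡ 105² = 11025 ≡ 105 (mod 156)
  21^32 ≡ 105² = 11025 ≡ 105 (mod 156)
58 = 32 + 16 + 8 + 2, so 21^58 = 21^32 × 21^16 × 21^8 × 21^2 ≡ 105 × 105 × 105 × 129 (mod 156)
Multiplying step by step:
  105 × 105 = 11025 ≡ 105 (mod 156)
  105 × 105 = 11025 ≡ 105 (mod 156)
  105 × 129 = 13545 ≡ 129 (mod 156)
Result: 21^58 ≡ 129 (mod 156)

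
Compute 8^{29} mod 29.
8

Using successive squaring:
Binary expansion of 29: 11101
Powers of 8 mod 29 (each is the square of the previous):
  8^1 ≡ 8 (mod 29)
  8^2 ≡ 8² = 64 ≡ 6 (mod 29)
  8^4 ≡ 6² = 36 ≡ 7 (mod 29)
  8^8 ≡ 7² = 49 ≡ 20 (mod 29)
  8^16 ≡ 20² = 400 ≡ 23 (mod 29)
29 = 16 + 8 + 4 + 1, so 8^29 = 8^16 × 8^8 × 8^4 × 8^1 ≡ 23 × 20 × 7 × 8 (mod 29)
Multiplying step by step:
  23 × 20 = 460 ≡ 25 (mod 29)
  25 × 7 = 175 ≡ 1 (mod 29)
  1 × 8 = 8 ≡ 8 (mod 29)
Result: 8^29 ≡ 8 (mod 29)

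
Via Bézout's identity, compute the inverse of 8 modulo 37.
Extended GCD: 8(14) + 37(-3) = 1. So 8^(-1) ≡ 14 ≡ 14 (mod 37). Verify: 8 × 14 = 112 ≡ 1 (mod 37)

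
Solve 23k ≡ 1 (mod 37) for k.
29

Using Extended Euclidean Algorithm:
gcd(23, 37) = 1
Bezout coefficients: 23 × -8 + 37 × 5 = 1
So 23 × -8 ≡ 1 (mod 37)
The inverse is -8 mod 37 = 29
Verification: 23 × 29 = 667 = 18 × 37 + 1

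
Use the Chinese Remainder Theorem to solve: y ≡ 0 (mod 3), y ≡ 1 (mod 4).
M = 3 × 4 = 12. M₁ = 4, y₁ ≡ 1 (mod 3). M₂ = 3, y₂ ≡ 3 (mod 4). y = 0×4×1 + 1×3×3 ≡ 9 (mod 12)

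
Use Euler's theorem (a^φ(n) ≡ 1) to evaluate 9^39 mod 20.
By Euler: 9^{8} ≡ 1 (mod 20) since gcd(9, 20) = 1. 39 = 4×8 + 7. So 9^{39} ≡ 9^{7} ≡ 9 (mod 20)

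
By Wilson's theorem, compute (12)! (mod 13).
By Wilson's theorem, (12)! ≡ -1 ≡ 12 (mod 13)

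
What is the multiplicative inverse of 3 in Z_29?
3^(-1) ≡ 10 (mod 29). Verification: 3 × 10 = 30 ≡ 1 (mod 29)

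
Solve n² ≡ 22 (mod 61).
The square roots of 22 mod 61 are 12 and 49. Verify: 12² = 144 ≡ 22 (mod 61)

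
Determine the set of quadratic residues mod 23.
QRs mod 23: {1, 2, 3, 4, 6, 8, 9, 12, 13, 16, 18}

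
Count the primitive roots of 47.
22

The number of primitive roots modulo p is φ(p-1) = φ(46)
φ(46) = 22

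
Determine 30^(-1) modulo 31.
30^(-1) ≡ 30 (mod 31). Verification: 30 × 30 = 900 ≡ 1 (mod 31)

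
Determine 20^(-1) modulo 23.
20^(-1) ≡ 15 (mod 23). Verification: 20 × 15 = 300 ≡ 1 (mod 23)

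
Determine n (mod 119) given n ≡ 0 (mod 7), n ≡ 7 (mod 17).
7

Using the Chinese Remainder Theorem:
M = product of moduli = 119
For equation 1: M_1 = 17, 17 ≡ 3 (mod 7), inverse of 17 mod 7 is 5 (check: 3 × 5 = 15 ≡ 1 (mod 7))
For equation 2: M_2 = 7, 7 ≡ 7 (mod 17), inverse of 7 mod 17 is 5 (check: 7 × 5 = 35 ≡ 1 (mod 17))
Combine: n ≡ Σ r_i×M_i×(M_i⁻¹ mod m_i) = 0×17×5 + 7×7×5 = 0 + 245 = 245
245 mod 119 = 7
n ≡ 7 (mod 119)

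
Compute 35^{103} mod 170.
35

Using successive squaring:
Binary expansion of 103: 1100111
Powers of 35 mod 170 (each is the square of the previous):
  35^1 ≡ 35 (mod 170)
  35^2 ≡ 35² = 1225 ≡ 35 (mod 170)
  35^4 ≡ 35² = 1225 ≡ 35 (mod 170)
  35^8 ≡ 35² = 1225 ≡ 35 (mod 170)
  35^16 ≡ 35² = 1225 ≡ 35 (mod 170)
  35^32 ≡ 35² = 1225 ≡ 35 (mod 170)
  35^64 ≡ 35² = 1225 ≡ 35 (mod 170)
103 = 64 + 32 + 4 + 2 + 1, so 35^103 = 35^64 × 35^32 × 35^4 × 35^2 × 35^1 ≡ 35 × 35 × 35 × 35 × 35 (mod 170)
Multiplying step by step:
  35 × 35 = 1225 ≡ 35 (mod 170)
  35 × 35 = 1225 ≡ 35 (mod 170)
  35 × 35 = 1225 ≡ 35 (mod 170)
  35 × 35 = 1225 ≡ 35 (mod 170)
Result: 35^103 ≡ 35 (mod 170)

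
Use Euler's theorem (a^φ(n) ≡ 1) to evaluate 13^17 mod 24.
By Euler: 13^{8} ≡ 1 (mod 24) since gcd(13, 24) = 1. 17 = 2×8 + 1. So 13^{17} ≡ 13^{1} ≡ 13 (mod 24)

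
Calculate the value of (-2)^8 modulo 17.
(-2) ≡ 15 (mod 17). 8 = 8 (binary 1000). Repeated squaring mod 17: 15^1 ≡ 15; 15^2 ≡ 15² = 225 ≡ 4; 15^4 ≡ 4² = 16 ≡ 16; 15^8 ≡ 16² = 256 ≡ 1. So (-2)^8 ≡ 1 (mod 17).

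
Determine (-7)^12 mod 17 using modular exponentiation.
Using repeated squaring. (-7) ≡ 10 (mod 17). 12 = 8 + 4 (binary 1100). Repeated squaring mod 17: 10^1 ≡ 10; 10^2 ≡ 10² = 100 ≡ 15; 10^4 ≡ 15² = 225 ≡ 4; 10^8 ≡ 4² = 16 ≡ 16. Multiply: (-7)^12 ≡ 10^8 × 10^4 ≡ 16 × 4 (mod 17): 16 × 4 = 64 ≡ 13. So (-7)^12 ≡ 13 (mod 17).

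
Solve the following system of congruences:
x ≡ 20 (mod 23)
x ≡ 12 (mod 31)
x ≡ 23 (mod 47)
15016

Using the Chinese Remainder Theorem:
M = product of moduli = 33511
For equation 1: M_1 = 1457, 1457 ≡ 8 (mod 23), inverse of 1457 mod 23 is 3 (check: 8 × 3 = 24 ≡ 1 (mod 23))
For equation 2: M_2 = 1081, 1081 ≡ 27 (mod 31), inverse of 1081 mod 31 is 23 (check: 27 × 23 = 621 ≡ 1 (mod 31))
For equation 3: M_3 = 713, 713 ≡ 8 (mod 47), inverse of 713 mod 47 is 6 (check: 8 × 6 = 48 ≡ 1 (mod 47))
Combine: x ≡ Σ r_i×M_i×(M_i⁻¹ mod m_i) = 20×1457×3 + 12×1081×23 + 23×713×6 = 87420 + 298356 + 98394 = 484170
484170 mod 33511 = 15016
x ≡ 15016 (mod 33511)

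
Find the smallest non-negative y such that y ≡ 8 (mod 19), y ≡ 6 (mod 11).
160

Using the Chinese Remainder Theorem:
M = product of moduli = 209
For equation 1: M_1 = 11, 11 ≡ 11 (mod 19), inverse of 11 mod 19 is 7 (check: 11 × 7 = 77 ≡ 1 (mod 19))
For equation 2: M_2 = 19, 19 ≡ 8 (mod 11), inverse of 19 mod 11 is 7 (check: 8 × 7 = 56 ≡ 1 (mod 11))
Combine: y ≡ Σ r_i×M_i×(M_i⁻¹ mod m_i) = 8×11×7 + 6×19×7 = 616 + 798 = 1414
1414 mod 209 = 160
y ≡ 160 (mod 209)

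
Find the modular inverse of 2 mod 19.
2^(-1) ≡ 10 (mod 19). Verification: 2 × 10 = 20 ≡ 1 (mod 19)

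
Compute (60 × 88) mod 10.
0

(60 × 88) = 5280
5280 mod 10 = 0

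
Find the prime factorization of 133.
7 × 19

Divide by primes starting from smallest:
133 ÷ 7 = 19
19 ÷ 19 = 1

133 = 7 × 19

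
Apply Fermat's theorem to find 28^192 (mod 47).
By Fermat: 28^{46} ≡ 1 (mod 47). 192 = 4×46 + 8. So 28^{192} ≡ 28^{8} ≡ 6 (mod 47)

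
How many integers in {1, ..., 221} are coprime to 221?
192

Prime factorization: 221 = 13 × 17
Using the formula φ(n) = n × Π(1 - 1/p) for each prime factor p:
φ(221) = 221 × (1 - 1/13) × (1 - 1/17)
φ(221) = 192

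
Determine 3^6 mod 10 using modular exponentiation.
6 = 4 + 2 (binary 110). Repeated squaring mod 10: 3^1 ≡ 3; 3^2 ≡ 3² = 9 ≡ 9; 3^4 ≡ 9² = 81 ≡ 1. Multiply: 3^6 = 3^4 × 3^2 ≡ 1 × 9 (mod 10): 1 × 9 = 9 ≡ 9. So 3^6 ≡ 9 (mod 10).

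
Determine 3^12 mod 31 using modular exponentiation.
Using repeated squaring. 12 = 8 + 4 (binary 1100). Repeated squaring mod 31: 3^1 ≡ 3; 3^2 ≡ 3² = 9 ≡ 9; 3^4 ≡ 9² = 81 ≡ 19; 3^8 ≡ 19² = 361 ≡ 20. Multiply: 3^12 = 3^8 × 3^4 ≡ 20 × 19 (mod 31): 20 × 19 = 380 ≡ 8. So 3^12 ≡ 8 (mod 31).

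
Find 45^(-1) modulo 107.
88

Using Extended Euclidean Algorithm:
gcd(45, 107) = 1
Bezout coefficients: 45 × -19 + 107 × 8 = 1
So 45 × -19 ≡ 1 (mod 107)
The inverse is -19 mod 107 = 88
Verification: 45 × 88 = 3960 = 37 × 107 + 1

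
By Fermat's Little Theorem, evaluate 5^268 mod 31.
By Fermat: 5^{30} ≡ 1 (mod 31). 268 ≡ 28 (mod 30). So 5^{268} ≡ 5^{28} ≡ 5 (mod 31)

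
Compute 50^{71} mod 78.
32

Using successive squaring:
Binary expansion of 71: 1000111
Powers of 50 mod 78 (each is the square of the previous):
  50^1 ≡ 50 (mod 78)
  50^2 ≡ 50² = 2500 ≡ 4 (mod 78)
  50^4 ≡ 4² = 16 ≡ 16 (mod 78)
  50^8 ≡ 16² = 256 ≡ 22 (mod 78)
  50^16 ≡ 22² = 484 ≡ 16 (mod 78)
  50^32 ≡ 16² = 256 ≡ 22 (mod 78)
  50^64 ≡ 22² = 484 ≡ 16 (mod 78)
71 = 64 + 4 + 2 + 1, so 50^71 = 50^64 × 50^4 × 50^2 × 50^1 ≡ 16 × 16 × 4 × 50 (mod 78)
Multiplying step by step:
  16 × 16 = 256 ≡ 22 (mod 78)
  22 × 4 = 88 ≡ 10 (mod 78)
  10 × 50 = 500 ≡ 32 (mod 78)
Result: 50^71 ≡ 32 (mod 78)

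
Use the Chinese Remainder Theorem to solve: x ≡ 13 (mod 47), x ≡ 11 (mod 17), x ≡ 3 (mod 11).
1235

Using the Chinese Remainder Theorem:
M = product of moduli = 8789
For equation 1: M_1 = 187, 187 ≡ 46 (mod 47), inverse of 187 mod 47 is 46 (check: 46 × 46 = 2116 ≡ 1 (mod 47))
For equation 2: M_2 = 517, 517 ≡ 7 (mod 17), inverse of 517 mod 17 is 5 (check: 7 × 5 = 35 ≡ 1 (mod 17))
For equation 3: M_3 = 799, 799 ≡ 7 (mod 11), inverse of 799 mod 11 is 8 (check: 7 × 8 = 56 ≡ 1 (mod 11))
Combine: x ≡ Σ r_i×M_i×(M_i⁻¹ mod m_i) = 13×187×46 + 11×517×5 + 3×799×8 = 111826 + 28435 + 19176 = 159437
159437 mod 8789 = 1235
x ≡ 1235 (mod 8789)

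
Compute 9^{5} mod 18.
9

Using successive squaring:
Binary expansion of 5: 101
Powers of 9 mod 18 (each is the square of the previous):
  9^1 ≡ 9 (mod 18)
  9^2 ≡ 9² = 81 ≡ 9 (mod 18)
  9^4 ≡ 9² = 81 ≡ 9 (mod 18)
5 = 4 + 1, so 9^5 = 9^4 × 9^1 ≡ 9 × 9 (mod 18)
Multiplying step by step:
  9 × 9 = 81 ≡ 9 (mod 18)
Result: 9^5 ≡ 9 (mod 18)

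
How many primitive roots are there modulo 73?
Number of primitive roots mod 73 = φ(72) = 24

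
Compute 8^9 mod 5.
8 ≡ 3 (mod 5). 9 = 8 + 1 (binary 1001). Repeated squaring mod 5: 3^1 ≡ 3; 3^2 ≡ 3² = 9 ≡ 4; 3^4 ≡ 4² = 16 ≡ 1; 3^8 ≡ 1² = 1 ≡ 1. Multiply: 8^9 ≡ 3^8 × 3^1 ≡ 1 × 3 (mod 5): 1 × 3 = 3 ≡ 3. So 8^9 ≡ 3 (mod 5).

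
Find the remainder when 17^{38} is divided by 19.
By Fermat: 17^{18} ≡ 1 (mod 19). 38 = 2×18 + 2. So 17^{38} ≡ 17^{2} ≡ 4 (mod 19)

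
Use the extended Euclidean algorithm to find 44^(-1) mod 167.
Extended GCD: 44(19) + 167(-5) = 1. So 44^(-1) ≡ 19 ≡ 19 (mod 167). Verify: 44 × 19 = 836 ≡ 1 (mod 167)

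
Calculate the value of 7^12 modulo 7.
Using repeated squaring. 7 ≡ 0 (mod 7). 12 = 8 + 4 (binary 1100). Repeated squaring mod 7: 0^1 ≡ 0; 0^2 ≡ 0² = 0 ≡ 0; 0^4 ≡ 0² = 0 ≡ 0; 0^8 ≡ 0² = 0 ≡ 0. Multiply: 7^12 ≡ 0^8 × 0^4 ≡ 0 × 0 (mod 7): 0 × 0 = 0 ≡ 0. So 7^12 ≡ 0 (mod 7).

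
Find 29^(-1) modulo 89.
43

Using Extended Euclidean Algorithm:
gcd(29, 89) = 1
Bezout coefficients: 29 × 43 + 89 × -14 = 1
So 29 × 43 ≡ 1 (mod 89)
The inverse is 43 mod 89 = 43
Verification: 29 × 43 = 1247 = 14 × 89 + 1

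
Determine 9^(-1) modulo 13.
9^(-1) ≡ 3 (mod 13). Verification: 9 × 3 = 27 ≡ 1 (mod 13)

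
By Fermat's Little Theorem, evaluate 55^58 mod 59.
By Fermat's Little Theorem, 55^{58} ≡ 1 (mod 59) since 59 is prime and gcd(55, 59) = 1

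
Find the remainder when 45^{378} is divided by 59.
By Fermat: 45^{58} ≡ 1 (mod 59). 378 = 6×58 + 30. So 45^{378} ≡ 45^{30} ≡ 45 (mod 59)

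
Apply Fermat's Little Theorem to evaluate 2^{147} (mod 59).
55

By Fermat's Little Theorem, a^(p-1) ≡ 1 (mod p) for prime p and gcd(a, p) = 1
Here p = 59, so 2^58 ≡ 1 (mod 59)
We can reduce the exponent: 147 mod 58 = 31
So 2^147 ≡ 2^31 (mod 59)
Computing: 2^31 mod 59 = 55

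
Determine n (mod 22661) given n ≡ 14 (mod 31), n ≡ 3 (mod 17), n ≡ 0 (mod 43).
10492

Using the Chinese Remainder Theorem:
M = product of moduli = 22661
For equation 1: M_1 = 731, 731 ≡ 18 (mod 31), inverse of 731 mod 31 is 19 (check: 18 × 19 = 342 ≡ 1 (mod 31))
For equation 2: M_2 = 1333, 1333 ≡ 7 (mod 17), inverse of 1333 mod 17 is 5 (check: 7 × 5 = 35 ≡ 1 (mod 17))
For equation 3: M_3 = 527, 527 ≡ 11 (mod 43), inverse of 527 mod 43 is 4 (check: 11 × 4 = 44 ≡ 1 (mod 43))
Combine: n ≡ Σ r_i×M_i×(M_i⁻¹ mod m_i) = 14×731×19 + 3×1333×5 + 0×527×4 = 194446 + 19995 + 0 = 214441
214441 mod 22661 = 10492
n ≡ 10492 (mod 22661)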